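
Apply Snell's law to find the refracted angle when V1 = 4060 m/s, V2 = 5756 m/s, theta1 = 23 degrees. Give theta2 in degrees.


sin(theta1) = sin(23 deg) = 0.390731
sin(theta2) = V2/V1 * sin(theta1) = 5756/4060 * 0.390731 = 0.553953
theta2 = arcsin(0.553953) = 33.6386 degrees

33.6386


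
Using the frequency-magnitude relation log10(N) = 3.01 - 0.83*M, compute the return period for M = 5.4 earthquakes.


log10(N) = 3.01 - 0.83*5.4 = -1.472
N = 10^-1.472 = 0.033729
T = 1/N = 1/0.033729 = 29.6483 years

29.6483


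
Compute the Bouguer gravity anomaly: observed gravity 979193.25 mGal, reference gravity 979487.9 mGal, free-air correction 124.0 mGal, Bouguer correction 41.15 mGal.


BA = g_obs - g_ref + FAC - BC
= 979193.25 - 979487.9 + 124.0 - 41.15
= -211.8 mGal

-211.8


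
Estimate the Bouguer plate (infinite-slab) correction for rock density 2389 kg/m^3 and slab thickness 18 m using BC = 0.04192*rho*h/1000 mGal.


BC = 0.04192 * rho * h / 1000
= 0.04192 * 2389 * 18 / 1000
= 1.8026 mGal

1.8026


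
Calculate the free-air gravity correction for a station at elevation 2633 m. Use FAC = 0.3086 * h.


FAC = 0.3086 * h
= 0.3086 * 2633
= 812.5438 mGal

812.5438


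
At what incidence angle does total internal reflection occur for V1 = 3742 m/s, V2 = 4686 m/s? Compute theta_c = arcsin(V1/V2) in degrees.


V1/V2 = 3742/4686 = 0.798549
theta_c = arcsin(0.798549) = 52.9918 degrees

52.9918


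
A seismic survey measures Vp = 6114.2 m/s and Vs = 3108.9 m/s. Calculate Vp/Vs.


Vp/Vs = 6114.2 / 3108.9
= 1.9667

1.9667


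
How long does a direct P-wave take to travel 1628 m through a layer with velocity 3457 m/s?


t = x / V
= 1628 / 3457
= 0.4709 s

0.4709


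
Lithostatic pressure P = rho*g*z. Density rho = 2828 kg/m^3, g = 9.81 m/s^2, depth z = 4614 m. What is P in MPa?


P = rho * g * z / 1e6
= 2828 * 9.81 * 4614 / 1e6
= 128004725.52 / 1e6
= 128.0047 MPa

128.0047


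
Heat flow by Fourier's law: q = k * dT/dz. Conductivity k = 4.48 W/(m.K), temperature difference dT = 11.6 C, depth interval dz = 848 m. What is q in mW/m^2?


q = k * dT / dz * 1000
= 4.48 * 11.6 / 848 * 1000
= 0.061283 * 1000
= 61.283 mW/m^2

61.283


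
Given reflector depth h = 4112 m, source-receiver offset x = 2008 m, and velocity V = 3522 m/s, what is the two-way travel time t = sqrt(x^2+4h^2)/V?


x^2 + 4h^2 = 2008^2 + 4*4112^2 = 4032064 + 67634176 = 71666240
sqrt(71666240) = 8465.5915
t = 8465.5915 / 3522 = 2.4036 s

2.4036


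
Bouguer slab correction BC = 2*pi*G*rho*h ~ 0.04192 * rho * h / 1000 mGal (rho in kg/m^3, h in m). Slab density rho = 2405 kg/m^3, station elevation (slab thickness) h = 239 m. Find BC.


BC = 0.04192 * rho * h / 1000
= 0.04192 * 2405 * 239 / 1000
= 24.0954 mGal

24.0954


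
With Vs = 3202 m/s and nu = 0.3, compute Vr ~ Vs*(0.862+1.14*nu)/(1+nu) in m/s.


Numerator factor = 0.862 + 1.14*0.3 = 1.204
Denominator = 1 + 0.3 = 1.3
Vr = 3202 * 1.204 / 1.3 = 2965.54 m/s

2965.54


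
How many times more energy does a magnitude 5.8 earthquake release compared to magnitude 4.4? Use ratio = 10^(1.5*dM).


M2 - M1 = 5.8 - 4.4 = 1.4
1.5 * 1.4 = 2.1
ratio = 10^2.1 = 125.89

125.89


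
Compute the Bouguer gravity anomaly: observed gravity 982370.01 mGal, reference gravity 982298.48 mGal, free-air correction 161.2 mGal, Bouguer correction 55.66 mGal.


BA = g_obs - g_ref + FAC - BC
= 982370.01 - 982298.48 + 161.2 - 55.66
= 177.07 mGal

177.07


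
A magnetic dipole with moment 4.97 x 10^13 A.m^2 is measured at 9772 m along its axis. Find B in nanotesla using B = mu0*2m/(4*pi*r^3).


m = 4.97 x 10^13 = 49700000000000 A.m^2
2m = 99400000000000 A.m^2
r^3 = 9772^3 = 933147667648
B = (4pi*10^-7) * 99400000000000 / (4*pi * 933147667648) * 1e9
= 124909723.90673 / 11726279429589.63 * 1e9
= 10652.119 nT

10652.119


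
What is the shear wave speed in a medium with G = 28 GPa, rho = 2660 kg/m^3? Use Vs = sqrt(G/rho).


Convert G to Pa: G = 28e9 Pa
Compute G/rho = 28e9 / 2660 = 10526315.7895
Vs = sqrt(10526315.7895) = 3244.43 m/s

3244.43


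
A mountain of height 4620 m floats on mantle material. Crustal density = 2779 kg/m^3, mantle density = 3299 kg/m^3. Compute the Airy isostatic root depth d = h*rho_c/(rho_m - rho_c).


rho_m - rho_c = 3299 - 2779 = 520
d = 4620 * 2779 / 520
= 12838980 / 520
= 24690.35 m

24690.35


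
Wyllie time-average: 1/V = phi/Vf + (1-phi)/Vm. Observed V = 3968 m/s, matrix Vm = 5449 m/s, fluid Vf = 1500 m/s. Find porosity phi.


1/V - 1/Vm = 1/3968 - 1/5449 = 6.85e-05
1/Vf - 1/Vm = 1/1500 - 1/5449 = 0.00048315
phi = 6.85e-05 / 0.00048315 = 0.1418

0.1418


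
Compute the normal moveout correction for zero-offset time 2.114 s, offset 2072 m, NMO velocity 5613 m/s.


x/Vnmo = 2072/5613 = 0.369143
(x/Vnmo)^2 = 0.136267
t0^2 = 4.468996
sqrt(4.468996 + 0.136267) = 2.145988
dt = 2.145988 - 2.114 = 0.031988

0.031988


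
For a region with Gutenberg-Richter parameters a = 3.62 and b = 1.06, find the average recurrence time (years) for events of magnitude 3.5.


log10(N) = 3.62 - 1.06*3.5 = -0.09
N = 10^-0.09 = 0.812831
T = 1/N = 1/0.812831 = 1.2303 years

1.2303


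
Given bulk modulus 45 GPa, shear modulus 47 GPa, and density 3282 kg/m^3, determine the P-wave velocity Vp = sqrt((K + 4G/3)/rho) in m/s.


First compute the effective modulus:
K + 4G/3 = 45e9 + 4*47e9/3 = 107666666666.67 Pa
Then divide by density:
107666666666.67 / 3282 = 32805200.0813 Pa/(kg/m^3)
Take the square root:
Vp = sqrt(32805200.0813) = 5727.58 m/s

5727.58


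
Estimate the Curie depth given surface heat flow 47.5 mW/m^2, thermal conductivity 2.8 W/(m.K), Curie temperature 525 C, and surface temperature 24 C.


T_Curie - T_surf = 525 - 24 = 501 C
Convert q to W/m^2: 47.5 mW/m^2 = 0.0475 W/m^2
d = 501 * 2.8 / 0.0475 = 29532.63 m

29532.63


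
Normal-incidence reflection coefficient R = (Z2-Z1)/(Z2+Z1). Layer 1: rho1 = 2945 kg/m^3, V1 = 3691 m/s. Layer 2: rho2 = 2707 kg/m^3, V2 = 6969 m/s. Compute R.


Z1 = 2945 * 3691 = 10869995
Z2 = 2707 * 6969 = 18865083
R = (18865083 - 10869995) / (18865083 + 10869995) = 7995088 / 29735078 = 0.2689

0.2689


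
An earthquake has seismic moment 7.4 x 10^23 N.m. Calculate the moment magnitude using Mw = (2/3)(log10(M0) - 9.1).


log10(M0) = log10(7.4 x 10^23) = 23.8692
Mw = 2/3 * (23.8692 - 9.1)
= 2/3 * 14.7692
= 9.85

9.85


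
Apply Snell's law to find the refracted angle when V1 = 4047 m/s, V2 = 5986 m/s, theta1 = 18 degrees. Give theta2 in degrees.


sin(theta1) = sin(18 deg) = 0.309017
sin(theta2) = V2/V1 * sin(theta1) = 5986/4047 * 0.309017 = 0.457073
theta2 = arcsin(0.457073) = 27.1984 degrees

27.1984


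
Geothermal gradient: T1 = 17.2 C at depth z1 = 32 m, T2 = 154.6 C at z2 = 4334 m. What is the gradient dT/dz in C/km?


dT = 154.6 - 17.2 = 137.4 C
dz = 4334 - 32 = 4302 m
gradient = dT/dz * 1000 = 137.4/4302 * 1000 = 31.9386 C/km

31.9386


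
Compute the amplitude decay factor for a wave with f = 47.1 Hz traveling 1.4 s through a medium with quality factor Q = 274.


pi*f*t/Q = pi*47.1*1.4/274 = 0.756046
A/A0 = exp(-0.756046) = 0.469519

0.469519


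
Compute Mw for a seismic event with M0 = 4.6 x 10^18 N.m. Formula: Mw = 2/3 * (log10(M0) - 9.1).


log10(M0) = log10(4.6 x 10^18) = 18.6628
Mw = 2/3 * (18.6628 - 9.1)
= 2/3 * 9.5628
= 6.38

6.38


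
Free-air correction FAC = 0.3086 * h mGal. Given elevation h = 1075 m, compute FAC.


FAC = 0.3086 * h
= 0.3086 * 1075
= 331.745 mGal

331.745


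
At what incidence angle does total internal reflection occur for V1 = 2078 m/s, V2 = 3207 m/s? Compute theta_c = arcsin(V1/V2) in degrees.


V1/V2 = 2078/3207 = 0.647958
theta_c = arcsin(0.647958) = 40.3878 degrees

40.3878


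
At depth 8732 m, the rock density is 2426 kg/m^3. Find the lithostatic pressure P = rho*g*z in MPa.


P = rho * g * z / 1e6
= 2426 * 9.81 * 8732 / 1e6
= 207813391.92 / 1e6
= 207.8134 MPa

207.8134


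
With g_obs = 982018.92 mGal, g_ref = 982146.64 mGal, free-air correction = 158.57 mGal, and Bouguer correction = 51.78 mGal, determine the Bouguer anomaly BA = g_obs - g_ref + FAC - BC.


BA = g_obs - g_ref + FAC - BC
= 982018.92 - 982146.64 + 158.57 - 51.78
= -20.93 mGal

-20.93


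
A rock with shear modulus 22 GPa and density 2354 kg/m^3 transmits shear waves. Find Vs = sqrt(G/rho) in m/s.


Convert G to Pa: G = 22e9 Pa
Compute G/rho = 22e9 / 2354 = 9345794.3925
Vs = sqrt(9345794.3925) = 3057.09 m/s

3057.09


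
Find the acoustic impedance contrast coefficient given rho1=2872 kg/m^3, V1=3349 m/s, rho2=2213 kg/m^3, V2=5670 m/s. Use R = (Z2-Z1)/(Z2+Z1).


Z1 = 2872 * 3349 = 9618328
Z2 = 2213 * 5670 = 12547710
R = (12547710 - 9618328) / (12547710 + 9618328) = 2929382 / 22166038 = 0.1322

0.1322


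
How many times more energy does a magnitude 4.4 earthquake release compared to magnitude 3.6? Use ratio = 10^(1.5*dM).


M2 - M1 = 4.4 - 3.6 = 0.8
1.5 * 0.8 = 1.2
ratio = 10^1.2 = 15.85

15.85


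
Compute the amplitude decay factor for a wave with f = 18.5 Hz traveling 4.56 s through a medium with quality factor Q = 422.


pi*f*t/Q = pi*18.5*4.56/422 = 0.628021
A/A0 = exp(-0.628021) = 0.533647

0.533647


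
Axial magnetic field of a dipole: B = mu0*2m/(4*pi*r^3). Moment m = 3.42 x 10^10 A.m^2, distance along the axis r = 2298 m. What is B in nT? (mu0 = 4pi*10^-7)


m = 3.42 x 10^10 = 34200000000 A.m^2
2m = 68400000000 A.m^2
r^3 = 2298^3 = 12135287592
B = (4pi*10^-7) * 68400000000 / (4*pi * 12135287592) * 1e9
= 85953.975002 / 152496521392.91 * 1e9
= 563.6455 nT

563.6455


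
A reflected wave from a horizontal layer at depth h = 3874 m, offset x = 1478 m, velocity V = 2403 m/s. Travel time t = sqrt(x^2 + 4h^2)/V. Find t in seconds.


x^2 + 4h^2 = 1478^2 + 4*3874^2 = 2184484 + 60031504 = 62215988
sqrt(62215988) = 7887.7112
t = 7887.7112 / 2403 = 3.2824 s

3.2824


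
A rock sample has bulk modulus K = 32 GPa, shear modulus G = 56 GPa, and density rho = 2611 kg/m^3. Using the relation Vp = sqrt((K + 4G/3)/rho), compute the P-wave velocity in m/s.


First compute the effective modulus:
K + 4G/3 = 32e9 + 4*56e9/3 = 106666666666.67 Pa
Then divide by density:
106666666666.67 / 2611 = 40852802.2469 Pa/(kg/m^3)
Take the square root:
Vp = sqrt(40852802.2469) = 6391.62 m/s

6391.62


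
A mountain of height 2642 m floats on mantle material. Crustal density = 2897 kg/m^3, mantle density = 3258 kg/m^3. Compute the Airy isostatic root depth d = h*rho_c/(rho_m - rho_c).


rho_m - rho_c = 3258 - 2897 = 361
d = 2642 * 2897 / 361
= 7653874 / 361
= 21201.87 m

21201.87


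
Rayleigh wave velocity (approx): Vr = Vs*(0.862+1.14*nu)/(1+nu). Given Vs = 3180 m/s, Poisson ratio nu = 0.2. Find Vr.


Numerator factor = 0.862 + 1.14*0.2 = 1.09
Denominator = 1 + 0.2 = 1.2
Vr = 3180 * 1.09 / 1.2 = 2888.5 m/s

2888.5


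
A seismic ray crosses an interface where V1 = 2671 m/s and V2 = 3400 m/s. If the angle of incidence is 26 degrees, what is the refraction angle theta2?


sin(theta1) = sin(26 deg) = 0.438371
sin(theta2) = V2/V1 * sin(theta1) = 3400/2671 * 0.438371 = 0.558016
theta2 = arcsin(0.558016) = 33.9187 degrees

33.9187


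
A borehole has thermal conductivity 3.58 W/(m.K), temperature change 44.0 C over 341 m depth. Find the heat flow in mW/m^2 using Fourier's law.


q = k * dT / dz * 1000
= 3.58 * 44.0 / 341 * 1000
= 0.461935 * 1000
= 461.9355 mW/m^2

461.9355


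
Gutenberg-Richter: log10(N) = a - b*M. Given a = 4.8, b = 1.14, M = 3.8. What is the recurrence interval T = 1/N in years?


log10(N) = 4.8 - 1.14*3.8 = 0.468
N = 10^0.468 = 2.93765
T = 1/N = 1/2.93765 = 0.3404 years

0.3404


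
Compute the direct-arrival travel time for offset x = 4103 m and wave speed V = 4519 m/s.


t = x / V
= 4103 / 4519
= 0.9079 s

0.9079


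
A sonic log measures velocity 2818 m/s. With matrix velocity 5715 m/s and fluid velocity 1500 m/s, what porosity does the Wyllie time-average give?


1/V - 1/Vm = 1/2818 - 1/5715 = 0.00017988
1/Vf - 1/Vm = 1/1500 - 1/5715 = 0.00049169
phi = 0.00017988 / 0.00049169 = 0.3658

0.3658


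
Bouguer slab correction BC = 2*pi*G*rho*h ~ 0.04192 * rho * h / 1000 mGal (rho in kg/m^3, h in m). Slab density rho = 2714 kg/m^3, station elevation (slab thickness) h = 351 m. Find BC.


BC = 0.04192 * rho * h / 1000
= 0.04192 * 2714 * 351 / 1000
= 39.9336 mGal

39.9336


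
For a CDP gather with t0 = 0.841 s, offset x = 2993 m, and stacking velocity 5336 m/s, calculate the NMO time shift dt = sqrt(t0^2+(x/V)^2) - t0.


x/Vnmo = 2993/5336 = 0.560907
(x/Vnmo)^2 = 0.314617
t0^2 = 0.707281
sqrt(0.707281 + 0.314617) = 1.01089
dt = 1.01089 - 0.841 = 0.16989

0.16989


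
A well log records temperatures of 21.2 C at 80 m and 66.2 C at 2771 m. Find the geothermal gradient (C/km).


dT = 66.2 - 21.2 = 45.0 C
dz = 2771 - 80 = 2691 m
gradient = dT/dz * 1000 = 45.0/2691 * 1000 = 16.7224 C/km

16.7224


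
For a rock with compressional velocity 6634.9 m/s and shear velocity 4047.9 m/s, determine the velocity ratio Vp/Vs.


Vp/Vs = 6634.9 / 4047.9
= 1.6391

1.6391


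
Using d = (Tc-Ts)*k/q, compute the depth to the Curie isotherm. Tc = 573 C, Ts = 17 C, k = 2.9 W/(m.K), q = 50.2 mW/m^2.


T_Curie - T_surf = 573 - 17 = 556 C
Convert q to W/m^2: 50.2 mW/m^2 = 0.0502 W/m^2
d = 556 * 2.9 / 0.0502 = 32119.52 m

32119.52


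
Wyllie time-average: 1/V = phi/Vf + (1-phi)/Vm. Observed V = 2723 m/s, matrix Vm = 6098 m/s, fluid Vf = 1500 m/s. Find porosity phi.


1/V - 1/Vm = 1/2723 - 1/6098 = 0.00020325
1/Vf - 1/Vm = 1/1500 - 1/6098 = 0.00050268
phi = 0.00020325 / 0.00050268 = 0.4043

0.4043


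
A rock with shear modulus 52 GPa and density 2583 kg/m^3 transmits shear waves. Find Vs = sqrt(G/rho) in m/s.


Convert G to Pa: G = 52e9 Pa
Compute G/rho = 52e9 / 2583 = 20131629.8877
Vs = sqrt(20131629.8877) = 4486.83 m/s

4486.83


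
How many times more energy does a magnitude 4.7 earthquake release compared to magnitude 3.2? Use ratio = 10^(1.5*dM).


M2 - M1 = 4.7 - 3.2 = 1.5
1.5 * 1.5 = 2.25
ratio = 10^2.25 = 177.83

177.83


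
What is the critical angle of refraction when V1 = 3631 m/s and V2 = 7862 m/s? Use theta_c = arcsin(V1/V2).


V1/V2 = 3631/7862 = 0.461842
theta_c = arcsin(0.461842) = 27.506 degrees

27.506


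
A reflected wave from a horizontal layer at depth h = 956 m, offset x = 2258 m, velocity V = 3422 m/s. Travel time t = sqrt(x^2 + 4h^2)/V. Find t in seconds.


x^2 + 4h^2 = 2258^2 + 4*956^2 = 5098564 + 3655744 = 8754308
sqrt(8754308) = 2958.768
t = 2958.768 / 3422 = 0.8646 s

0.8646


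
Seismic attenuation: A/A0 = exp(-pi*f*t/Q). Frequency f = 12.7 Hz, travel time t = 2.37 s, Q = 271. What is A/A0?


pi*f*t/Q = pi*12.7*2.37/271 = 0.348925
A/A0 = exp(-0.348925) = 0.705446

0.705446


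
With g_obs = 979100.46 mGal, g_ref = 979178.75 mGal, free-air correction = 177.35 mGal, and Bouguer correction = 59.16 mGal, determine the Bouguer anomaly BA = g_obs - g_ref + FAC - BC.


BA = g_obs - g_ref + FAC - BC
= 979100.46 - 979178.75 + 177.35 - 59.16
= 39.9 mGal

39.9


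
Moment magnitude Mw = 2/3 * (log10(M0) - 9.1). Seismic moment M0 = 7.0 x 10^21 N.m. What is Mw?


log10(M0) = log10(7.0 x 10^21) = 21.8451
Mw = 2/3 * (21.8451 - 9.1)
= 2/3 * 12.7451
= 8.5

8.5


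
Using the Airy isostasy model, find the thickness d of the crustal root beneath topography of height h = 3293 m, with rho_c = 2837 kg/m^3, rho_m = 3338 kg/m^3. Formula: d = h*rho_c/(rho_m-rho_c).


rho_m - rho_c = 3338 - 2837 = 501
d = 3293 * 2837 / 501
= 9342241 / 501
= 18647.19 m

18647.19


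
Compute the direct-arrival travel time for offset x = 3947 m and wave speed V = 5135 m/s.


t = x / V
= 3947 / 5135
= 0.7686 s

0.7686


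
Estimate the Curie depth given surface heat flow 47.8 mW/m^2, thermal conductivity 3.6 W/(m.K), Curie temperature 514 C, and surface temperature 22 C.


T_Curie - T_surf = 514 - 22 = 492 C
Convert q to W/m^2: 47.8 mW/m^2 = 0.0478 W/m^2
d = 492 * 3.6 / 0.0478 = 37054.39 m

37054.39


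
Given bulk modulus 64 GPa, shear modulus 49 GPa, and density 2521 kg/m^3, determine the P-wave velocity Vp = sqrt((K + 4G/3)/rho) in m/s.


First compute the effective modulus:
K + 4G/3 = 64e9 + 4*49e9/3 = 129333333333.33 Pa
Then divide by density:
129333333333.33 / 2521 = 51302393.2302 Pa/(kg/m^3)
Take the square root:
Vp = sqrt(51302393.2302) = 7162.57 m/s

7162.57


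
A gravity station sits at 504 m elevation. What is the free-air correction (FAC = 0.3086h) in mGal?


FAC = 0.3086 * h
= 0.3086 * 504
= 155.5344 mGal

155.5344


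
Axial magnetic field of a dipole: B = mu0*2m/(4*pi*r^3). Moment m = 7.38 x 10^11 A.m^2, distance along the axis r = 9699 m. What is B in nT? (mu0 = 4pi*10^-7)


m = 7.38 x 10^11 = 738000000000 A.m^2
2m = 1476000000000 A.m^2
r^3 = 9699^3 = 912390759099
B = (4pi*10^-7) * 1476000000000 / (4*pi * 912390759099) * 1e9
= 1854796.302679 / 11465440423954.53 * 1e9
= 161.7728 nT

161.7728


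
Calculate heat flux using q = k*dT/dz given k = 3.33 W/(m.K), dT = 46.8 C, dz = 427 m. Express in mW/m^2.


q = k * dT / dz * 1000
= 3.33 * 46.8 / 427 * 1000
= 0.364974 * 1000
= 364.9742 mW/m^2

364.9742


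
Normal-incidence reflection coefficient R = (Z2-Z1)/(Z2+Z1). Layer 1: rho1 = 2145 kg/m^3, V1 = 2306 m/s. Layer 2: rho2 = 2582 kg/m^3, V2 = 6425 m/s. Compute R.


Z1 = 2145 * 2306 = 4946370
Z2 = 2582 * 6425 = 16589350
R = (16589350 - 4946370) / (16589350 + 4946370) = 11642980 / 21535720 = 0.5406

0.5406


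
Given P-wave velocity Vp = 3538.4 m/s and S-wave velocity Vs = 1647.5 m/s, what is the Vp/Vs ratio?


Vp/Vs = 3538.4 / 1647.5
= 2.1477

2.1477


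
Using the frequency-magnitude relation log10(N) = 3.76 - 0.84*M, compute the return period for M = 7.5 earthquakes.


log10(N) = 3.76 - 0.84*7.5 = -2.54
N = 10^-2.54 = 0.002884
T = 1/N = 1/0.002884 = 346.7369 years

346.7369


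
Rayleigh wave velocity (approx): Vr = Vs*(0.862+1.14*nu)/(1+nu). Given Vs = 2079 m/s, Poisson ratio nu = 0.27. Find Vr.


Numerator factor = 0.862 + 1.14*0.27 = 1.1698
Denominator = 1 + 0.27 = 1.27
Vr = 2079 * 1.1698 / 1.27 = 1914.97 m/s

1914.97


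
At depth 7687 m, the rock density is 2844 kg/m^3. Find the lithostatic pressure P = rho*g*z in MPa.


P = rho * g * z / 1e6
= 2844 * 9.81 * 7687 / 1e6
= 214464532.68 / 1e6
= 214.4645 MPa

214.4645


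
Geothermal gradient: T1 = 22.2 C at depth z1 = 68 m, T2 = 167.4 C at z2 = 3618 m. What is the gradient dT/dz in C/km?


dT = 167.4 - 22.2 = 145.2 C
dz = 3618 - 68 = 3550 m
gradient = dT/dz * 1000 = 145.2/3550 * 1000 = 40.9014 C/km

40.9014


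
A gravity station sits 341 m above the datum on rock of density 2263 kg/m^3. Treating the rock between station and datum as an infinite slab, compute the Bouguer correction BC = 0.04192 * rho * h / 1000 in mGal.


BC = 0.04192 * rho * h / 1000
= 0.04192 * 2263 * 341 / 1000
= 32.349 mGal

32.349


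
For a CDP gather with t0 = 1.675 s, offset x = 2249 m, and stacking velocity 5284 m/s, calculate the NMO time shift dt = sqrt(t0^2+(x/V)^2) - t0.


x/Vnmo = 2249/5284 = 0.425625
(x/Vnmo)^2 = 0.181156
t0^2 = 2.805625
sqrt(2.805625 + 0.181156) = 1.728231
dt = 1.728231 - 1.675 = 0.053231

0.053231


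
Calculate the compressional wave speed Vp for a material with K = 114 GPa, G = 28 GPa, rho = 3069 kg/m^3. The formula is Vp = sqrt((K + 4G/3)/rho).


First compute the effective modulus:
K + 4G/3 = 114e9 + 4*28e9/3 = 151333333333.33 Pa
Then divide by density:
151333333333.33 / 3069 = 49310307.3748 Pa/(kg/m^3)
Take the square root:
Vp = sqrt(49310307.3748) = 7022.13 m/s

7022.13


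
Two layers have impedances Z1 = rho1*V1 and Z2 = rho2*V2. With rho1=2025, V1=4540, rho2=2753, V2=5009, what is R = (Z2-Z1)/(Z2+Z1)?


Z1 = 2025 * 4540 = 9193500
Z2 = 2753 * 5009 = 13789777
R = (13789777 - 9193500) / (13789777 + 9193500) = 4596277 / 22983277 = 0.2

0.2


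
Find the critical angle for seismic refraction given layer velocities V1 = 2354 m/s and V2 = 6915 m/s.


V1/V2 = 2354/6915 = 0.340419
theta_c = arcsin(0.340419) = 19.9024 degrees

19.9024


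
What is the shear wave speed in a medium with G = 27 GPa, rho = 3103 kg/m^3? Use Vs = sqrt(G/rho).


Convert G to Pa: G = 27e9 Pa
Compute G/rho = 27e9 / 3103 = 8701256.8482
Vs = sqrt(8701256.8482) = 2949.79 m/s

2949.79


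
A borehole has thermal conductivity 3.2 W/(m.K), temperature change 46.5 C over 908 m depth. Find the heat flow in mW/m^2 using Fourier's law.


q = k * dT / dz * 1000
= 3.2 * 46.5 / 908 * 1000
= 0.163877 * 1000
= 163.8767 mW/m^2

163.8767


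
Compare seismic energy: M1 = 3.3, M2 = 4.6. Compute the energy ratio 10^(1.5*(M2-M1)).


M2 - M1 = 4.6 - 3.3 = 1.3
1.5 * 1.3 = 1.95
ratio = 10^1.95 = 89.13

89.13


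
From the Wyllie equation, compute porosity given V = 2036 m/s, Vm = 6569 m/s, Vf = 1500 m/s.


1/V - 1/Vm = 1/2036 - 1/6569 = 0.00033893
1/Vf - 1/Vm = 1/1500 - 1/6569 = 0.00051444
phi = 0.00033893 / 0.00051444 = 0.6588

0.6588


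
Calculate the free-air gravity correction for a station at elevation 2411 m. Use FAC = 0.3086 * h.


FAC = 0.3086 * h
= 0.3086 * 2411
= 744.0346 mGal

744.0346


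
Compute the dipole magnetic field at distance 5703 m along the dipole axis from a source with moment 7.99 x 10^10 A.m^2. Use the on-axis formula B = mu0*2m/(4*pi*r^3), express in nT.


m = 7.99 x 10^10 = 79900000000 A.m^2
2m = 159800000000 A.m^2
r^3 = 5703^3 = 185485563927
B = (4pi*10^-7) * 159800000000 / (4*pi * 185485563927) * 1e9
= 200810.602417 / 2330880339920.09 * 1e9
= 86.1523 nT

86.1523


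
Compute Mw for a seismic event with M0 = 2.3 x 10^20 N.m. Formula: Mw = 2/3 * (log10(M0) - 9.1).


log10(M0) = log10(2.3 x 10^20) = 20.3617
Mw = 2/3 * (20.3617 - 9.1)
= 2/3 * 11.2617
= 7.51

7.51


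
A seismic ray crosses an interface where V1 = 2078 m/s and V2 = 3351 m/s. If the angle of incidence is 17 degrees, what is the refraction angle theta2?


sin(theta1) = sin(17 deg) = 0.292372
sin(theta2) = V2/V1 * sin(theta1) = 3351/2078 * 0.292372 = 0.471481
theta2 = arcsin(0.471481) = 28.1305 degrees

28.1305


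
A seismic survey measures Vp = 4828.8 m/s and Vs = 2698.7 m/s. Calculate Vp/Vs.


Vp/Vs = 4828.8 / 2698.7
= 1.7893

1.7893


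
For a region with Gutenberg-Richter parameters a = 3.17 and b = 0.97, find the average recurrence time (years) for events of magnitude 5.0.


log10(N) = 3.17 - 0.97*5.0 = -1.68
N = 10^-1.68 = 0.020893
T = 1/N = 1/0.020893 = 47.863 years

47.863


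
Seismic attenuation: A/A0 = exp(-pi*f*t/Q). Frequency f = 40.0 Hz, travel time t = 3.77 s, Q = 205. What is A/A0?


pi*f*t/Q = pi*40.0*3.77/205 = 2.310986
A/A0 = exp(-2.310986) = 0.099163

0.099163


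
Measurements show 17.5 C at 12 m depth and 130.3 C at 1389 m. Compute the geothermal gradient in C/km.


dT = 130.3 - 17.5 = 112.8 C
dz = 1389 - 12 = 1377 m
gradient = dT/dz * 1000 = 112.8/1377 * 1000 = 81.9172 C/km

81.9172


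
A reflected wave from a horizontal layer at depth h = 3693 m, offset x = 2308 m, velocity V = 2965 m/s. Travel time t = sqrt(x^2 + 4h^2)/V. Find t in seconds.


x^2 + 4h^2 = 2308^2 + 4*3693^2 = 5326864 + 54552996 = 59879860
sqrt(59879860) = 7738.2078
t = 7738.2078 / 2965 = 2.6099 s

2.6099


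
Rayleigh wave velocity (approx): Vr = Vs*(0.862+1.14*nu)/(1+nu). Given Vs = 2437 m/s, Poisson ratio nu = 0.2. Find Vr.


Numerator factor = 0.862 + 1.14*0.2 = 1.09
Denominator = 1 + 0.2 = 1.2
Vr = 2437 * 1.09 / 1.2 = 2213.61 m/s

2213.61


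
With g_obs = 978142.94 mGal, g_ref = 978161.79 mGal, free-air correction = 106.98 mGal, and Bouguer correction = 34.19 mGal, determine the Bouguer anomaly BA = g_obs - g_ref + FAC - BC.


BA = g_obs - g_ref + FAC - BC
= 978142.94 - 978161.79 + 106.98 - 34.19
= 53.94 mGal

53.94


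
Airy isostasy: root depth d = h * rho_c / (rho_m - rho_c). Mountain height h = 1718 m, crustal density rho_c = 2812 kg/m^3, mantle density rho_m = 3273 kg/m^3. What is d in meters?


rho_m - rho_c = 3273 - 2812 = 461
d = 1718 * 2812 / 461
= 4831016 / 461
= 10479.43 m

10479.43


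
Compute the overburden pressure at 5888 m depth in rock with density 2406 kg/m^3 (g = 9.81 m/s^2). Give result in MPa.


P = rho * g * z / 1e6
= 2406 * 9.81 * 5888 / 1e6
= 138973639.68 / 1e6
= 138.9736 MPa

138.9736


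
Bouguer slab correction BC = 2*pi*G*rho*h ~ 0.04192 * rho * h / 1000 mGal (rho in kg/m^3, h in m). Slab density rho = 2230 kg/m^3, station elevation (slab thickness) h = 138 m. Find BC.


BC = 0.04192 * rho * h / 1000
= 0.04192 * 2230 * 138 / 1000
= 12.9005 mGal

12.9005


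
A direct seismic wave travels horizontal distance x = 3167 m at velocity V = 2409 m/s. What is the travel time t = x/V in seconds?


t = x / V
= 3167 / 2409
= 1.3147 s

1.3147


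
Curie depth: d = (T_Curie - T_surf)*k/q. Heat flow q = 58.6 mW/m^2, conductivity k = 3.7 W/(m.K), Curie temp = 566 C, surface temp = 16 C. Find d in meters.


T_Curie - T_surf = 566 - 16 = 550 C
Convert q to W/m^2: 58.6 mW/m^2 = 0.0586 W/m^2
d = 550 * 3.7 / 0.0586 = 34726.96 m

34726.96


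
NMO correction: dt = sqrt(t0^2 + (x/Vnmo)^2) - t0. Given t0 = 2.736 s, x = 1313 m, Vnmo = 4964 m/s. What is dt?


x/Vnmo = 1313/4964 = 0.264504
(x/Vnmo)^2 = 0.069963
t0^2 = 7.485696
sqrt(7.485696 + 0.069963) = 2.748756
dt = 2.748756 - 2.736 = 0.012756

0.012756


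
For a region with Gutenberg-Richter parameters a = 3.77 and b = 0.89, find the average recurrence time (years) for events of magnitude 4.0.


log10(N) = 3.77 - 0.89*4.0 = 0.21
N = 10^0.21 = 1.62181
T = 1/N = 1/1.62181 = 0.6166 years

0.6166


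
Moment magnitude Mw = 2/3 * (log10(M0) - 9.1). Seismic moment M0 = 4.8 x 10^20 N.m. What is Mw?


log10(M0) = log10(4.8 x 10^20) = 20.6812
Mw = 2/3 * (20.6812 - 9.1)
= 2/3 * 11.5812
= 7.72

7.72


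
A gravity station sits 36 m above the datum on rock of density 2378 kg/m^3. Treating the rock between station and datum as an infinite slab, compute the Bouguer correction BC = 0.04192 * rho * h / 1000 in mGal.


BC = 0.04192 * rho * h / 1000
= 0.04192 * 2378 * 36 / 1000
= 3.5887 mGal

3.5887


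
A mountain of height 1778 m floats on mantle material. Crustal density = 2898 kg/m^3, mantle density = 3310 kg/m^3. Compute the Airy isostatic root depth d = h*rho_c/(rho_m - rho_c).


rho_m - rho_c = 3310 - 2898 = 412
d = 1778 * 2898 / 412
= 5152644 / 412
= 12506.42 m

12506.42


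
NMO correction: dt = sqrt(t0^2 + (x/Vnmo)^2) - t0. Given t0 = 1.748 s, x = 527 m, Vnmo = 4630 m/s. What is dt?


x/Vnmo = 527/4630 = 0.113823
(x/Vnmo)^2 = 0.012956
t0^2 = 3.055504
sqrt(3.055504 + 0.012956) = 1.751702
dt = 1.751702 - 1.748 = 0.003702

0.003702


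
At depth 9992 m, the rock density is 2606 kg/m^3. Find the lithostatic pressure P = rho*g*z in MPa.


P = rho * g * z / 1e6
= 2606 * 9.81 * 9992 / 1e6
= 255444081.12 / 1e6
= 255.4441 MPa

255.4441


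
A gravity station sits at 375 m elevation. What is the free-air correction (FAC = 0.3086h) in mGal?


FAC = 0.3086 * h
= 0.3086 * 375
= 115.725 mGal

115.725


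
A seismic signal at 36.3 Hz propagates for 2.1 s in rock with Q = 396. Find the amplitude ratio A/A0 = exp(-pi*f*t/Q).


pi*f*t/Q = pi*36.3*2.1/396 = 0.604757
A/A0 = exp(-0.604757) = 0.546207

0.546207


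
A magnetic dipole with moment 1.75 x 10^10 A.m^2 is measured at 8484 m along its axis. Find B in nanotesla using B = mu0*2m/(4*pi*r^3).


m = 1.75 x 10^10 = 17500000000 A.m^2
2m = 35000000000 A.m^2
r^3 = 8484^3 = 610663523904
B = (4pi*10^-7) * 35000000000 / (4*pi * 610663523904) * 1e9
= 43982.29715 / 7673824162048.25 * 1e9
= 5.7315 nT

5.7315


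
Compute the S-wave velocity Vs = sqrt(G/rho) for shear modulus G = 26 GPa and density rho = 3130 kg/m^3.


Convert G to Pa: G = 26e9 Pa
Compute G/rho = 26e9 / 3130 = 8306709.2652
Vs = sqrt(8306709.2652) = 2882.14 m/s

2882.14


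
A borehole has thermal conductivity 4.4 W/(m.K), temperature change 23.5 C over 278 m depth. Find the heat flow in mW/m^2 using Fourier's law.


q = k * dT / dz * 1000
= 4.4 * 23.5 / 278 * 1000
= 0.371942 * 1000
= 371.9424 mW/m^2

371.9424


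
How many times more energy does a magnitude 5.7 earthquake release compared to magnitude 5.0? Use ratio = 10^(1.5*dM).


M2 - M1 = 5.7 - 5.0 = 0.7
1.5 * 0.7 = 1.05
ratio = 10^1.05 = 11.22

11.22


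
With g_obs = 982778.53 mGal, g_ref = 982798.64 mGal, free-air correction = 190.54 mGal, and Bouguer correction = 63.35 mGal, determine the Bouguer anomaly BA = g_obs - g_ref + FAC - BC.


BA = g_obs - g_ref + FAC - BC
= 982778.53 - 982798.64 + 190.54 - 63.35
= 107.08 mGal

107.08


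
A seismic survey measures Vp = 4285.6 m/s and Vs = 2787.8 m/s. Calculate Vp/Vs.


Vp/Vs = 4285.6 / 2787.8
= 1.5373

1.5373


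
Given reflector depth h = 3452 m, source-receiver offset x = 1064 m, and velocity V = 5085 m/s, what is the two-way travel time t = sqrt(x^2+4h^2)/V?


x^2 + 4h^2 = 1064^2 + 4*3452^2 = 1132096 + 47665216 = 48797312
sqrt(48797312) = 6985.5073
t = 6985.5073 / 5085 = 1.3737 s

1.3737


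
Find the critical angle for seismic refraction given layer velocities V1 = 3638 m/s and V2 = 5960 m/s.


V1/V2 = 3638/5960 = 0.610403
theta_c = arcsin(0.610403) = 37.6186 degrees

37.6186


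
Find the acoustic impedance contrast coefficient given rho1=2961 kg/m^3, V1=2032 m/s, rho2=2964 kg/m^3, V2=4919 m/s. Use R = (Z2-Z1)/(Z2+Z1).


Z1 = 2961 * 2032 = 6016752
Z2 = 2964 * 4919 = 14579916
R = (14579916 - 6016752) / (14579916 + 6016752) = 8563164 / 20596668 = 0.4158

0.4158


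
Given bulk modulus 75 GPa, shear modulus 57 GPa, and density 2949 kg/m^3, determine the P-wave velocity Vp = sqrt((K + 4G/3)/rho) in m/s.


First compute the effective modulus:
K + 4G/3 = 75e9 + 4*57e9/3 = 151000000000.0 Pa
Then divide by density:
151000000000.0 / 2949 = 51203797.8976 Pa/(kg/m^3)
Take the square root:
Vp = sqrt(51203797.8976) = 7155.68 m/s

7155.68


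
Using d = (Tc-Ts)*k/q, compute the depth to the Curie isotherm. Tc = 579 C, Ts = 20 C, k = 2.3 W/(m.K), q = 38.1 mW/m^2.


T_Curie - T_surf = 579 - 20 = 559 C
Convert q to W/m^2: 38.1 mW/m^2 = 0.0381 W/m^2
d = 559 * 2.3 / 0.0381 = 33745.41 m

33745.41


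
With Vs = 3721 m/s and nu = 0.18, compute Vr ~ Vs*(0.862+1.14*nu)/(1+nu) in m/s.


Numerator factor = 0.862 + 1.14*0.18 = 1.0672
Denominator = 1 + 0.18 = 1.18
Vr = 3721 * 1.0672 / 1.18 = 3365.3 m/s

3365.3


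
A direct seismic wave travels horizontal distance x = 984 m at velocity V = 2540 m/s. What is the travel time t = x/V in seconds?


t = x / V
= 984 / 2540
= 0.3874 s

0.3874


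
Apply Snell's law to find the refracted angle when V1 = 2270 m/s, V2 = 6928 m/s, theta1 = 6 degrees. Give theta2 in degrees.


sin(theta1) = sin(6 deg) = 0.104528
sin(theta2) = V2/V1 * sin(theta1) = 6928/2270 * 0.104528 = 0.319019
theta2 = arcsin(0.319019) = 18.6036 degrees

18.6036


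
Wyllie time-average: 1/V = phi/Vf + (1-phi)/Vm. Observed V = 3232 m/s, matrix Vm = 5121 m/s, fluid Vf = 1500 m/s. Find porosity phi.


1/V - 1/Vm = 1/3232 - 1/5121 = 0.00011413
1/Vf - 1/Vm = 1/1500 - 1/5121 = 0.00047139
phi = 0.00011413 / 0.00047139 = 0.2421

0.2421


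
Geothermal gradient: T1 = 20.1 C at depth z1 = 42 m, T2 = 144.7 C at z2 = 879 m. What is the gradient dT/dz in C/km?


dT = 144.7 - 20.1 = 124.6 C
dz = 879 - 42 = 837 m
gradient = dT/dz * 1000 = 124.6/837 * 1000 = 148.865 C/km

148.865


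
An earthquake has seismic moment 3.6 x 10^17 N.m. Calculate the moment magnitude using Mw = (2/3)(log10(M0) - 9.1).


log10(M0) = log10(3.6 x 10^17) = 17.5563
Mw = 2/3 * (17.5563 - 9.1)
= 2/3 * 8.4563
= 5.64

5.64


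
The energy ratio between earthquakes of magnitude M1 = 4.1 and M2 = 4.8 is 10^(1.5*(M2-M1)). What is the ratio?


M2 - M1 = 4.8 - 4.1 = 0.7
1.5 * 0.7 = 1.05
ratio = 10^1.05 = 11.22

11.22


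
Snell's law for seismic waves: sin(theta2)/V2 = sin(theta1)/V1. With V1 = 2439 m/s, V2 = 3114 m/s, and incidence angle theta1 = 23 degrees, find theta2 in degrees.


sin(theta1) = sin(23 deg) = 0.390731
sin(theta2) = V2/V1 * sin(theta1) = 3114/2439 * 0.390731 = 0.498867
theta2 = arcsin(0.498867) = 29.9251 degrees

29.9251


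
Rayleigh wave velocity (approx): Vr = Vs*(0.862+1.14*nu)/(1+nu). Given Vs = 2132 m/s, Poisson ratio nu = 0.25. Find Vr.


Numerator factor = 0.862 + 1.14*0.25 = 1.147
Denominator = 1 + 0.25 = 1.25
Vr = 2132 * 1.147 / 1.25 = 1956.32 m/s

1956.32


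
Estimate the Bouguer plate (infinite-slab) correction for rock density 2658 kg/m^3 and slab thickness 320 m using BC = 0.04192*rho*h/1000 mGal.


BC = 0.04192 * rho * h / 1000
= 0.04192 * 2658 * 320 / 1000
= 35.6555 mGal

35.6555


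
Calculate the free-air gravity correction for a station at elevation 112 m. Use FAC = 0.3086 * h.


FAC = 0.3086 * h
= 0.3086 * 112
= 34.5632 mGal

34.5632


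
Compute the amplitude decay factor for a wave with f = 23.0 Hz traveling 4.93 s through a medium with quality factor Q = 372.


pi*f*t/Q = pi*23.0*4.93/372 = 0.957595
A/A0 = exp(-0.957595) = 0.383815

0.383815


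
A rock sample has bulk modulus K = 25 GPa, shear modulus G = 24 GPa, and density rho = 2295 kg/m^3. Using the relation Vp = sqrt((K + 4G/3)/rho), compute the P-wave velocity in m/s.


First compute the effective modulus:
K + 4G/3 = 25e9 + 4*24e9/3 = 57000000000.0 Pa
Then divide by density:
57000000000.0 / 2295 = 24836601.3072 Pa/(kg/m^3)
Take the square root:
Vp = sqrt(24836601.3072) = 4983.63 m/s

4983.63


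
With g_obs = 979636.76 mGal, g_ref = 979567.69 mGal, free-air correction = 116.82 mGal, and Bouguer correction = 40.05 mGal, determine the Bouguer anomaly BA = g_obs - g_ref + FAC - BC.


BA = g_obs - g_ref + FAC - BC
= 979636.76 - 979567.69 + 116.82 - 40.05
= 145.84 mGal

145.84


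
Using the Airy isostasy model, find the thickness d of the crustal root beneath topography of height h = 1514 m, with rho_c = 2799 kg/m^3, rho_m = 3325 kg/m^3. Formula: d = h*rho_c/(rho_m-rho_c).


rho_m - rho_c = 3325 - 2799 = 526
d = 1514 * 2799 / 526
= 4237686 / 526
= 8056.44 m

8056.44


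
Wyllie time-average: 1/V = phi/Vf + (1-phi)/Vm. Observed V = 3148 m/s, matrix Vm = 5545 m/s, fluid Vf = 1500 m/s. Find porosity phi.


1/V - 1/Vm = 1/3148 - 1/5545 = 0.00013732
1/Vf - 1/Vm = 1/1500 - 1/5545 = 0.00048632
phi = 0.00013732 / 0.00048632 = 0.2824

0.2824


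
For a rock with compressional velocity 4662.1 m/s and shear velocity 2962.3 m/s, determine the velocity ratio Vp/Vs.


Vp/Vs = 4662.1 / 2962.3
= 1.5738

1.5738


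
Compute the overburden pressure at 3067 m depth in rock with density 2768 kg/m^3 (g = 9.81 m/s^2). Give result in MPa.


P = rho * g * z / 1e6
= 2768 * 9.81 * 3067 / 1e6
= 83281563.36 / 1e6
= 83.2816 MPa

83.2816


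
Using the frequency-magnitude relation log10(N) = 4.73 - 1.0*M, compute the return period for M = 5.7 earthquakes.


log10(N) = 4.73 - 1.0*5.7 = -0.97
N = 10^-0.97 = 0.107152
T = 1/N = 1/0.107152 = 9.3325 years

9.3325


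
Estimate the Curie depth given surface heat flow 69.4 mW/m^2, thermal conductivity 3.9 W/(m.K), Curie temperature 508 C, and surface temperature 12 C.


T_Curie - T_surf = 508 - 12 = 496 C
Convert q to W/m^2: 69.4 mW/m^2 = 0.0694 W/m^2
d = 496 * 3.9 / 0.0694 = 27873.2 m

27873.2


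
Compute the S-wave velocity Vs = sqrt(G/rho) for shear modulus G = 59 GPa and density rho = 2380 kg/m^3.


Convert G to Pa: G = 59e9 Pa
Compute G/rho = 59e9 / 2380 = 24789915.9664
Vs = sqrt(24789915.9664) = 4978.95 m/s

4978.95


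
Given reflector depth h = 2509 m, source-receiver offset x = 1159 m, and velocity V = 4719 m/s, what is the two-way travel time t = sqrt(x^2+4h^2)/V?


x^2 + 4h^2 = 1159^2 + 4*2509^2 = 1343281 + 25180324 = 26523605
sqrt(26523605) = 5150.1073
t = 5150.1073 / 4719 = 1.0914 s

1.0914


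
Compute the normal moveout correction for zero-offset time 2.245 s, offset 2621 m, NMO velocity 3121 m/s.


x/Vnmo = 2621/3121 = 0.839795
(x/Vnmo)^2 = 0.705256
t0^2 = 5.040025
sqrt(5.040025 + 0.705256) = 2.396931
dt = 2.396931 - 2.245 = 0.151931

0.151931


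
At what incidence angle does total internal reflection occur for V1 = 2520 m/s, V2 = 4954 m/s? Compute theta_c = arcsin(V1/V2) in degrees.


V1/V2 = 2520/4954 = 0.50868
theta_c = arcsin(0.50868) = 30.5759 degrees

30.5759


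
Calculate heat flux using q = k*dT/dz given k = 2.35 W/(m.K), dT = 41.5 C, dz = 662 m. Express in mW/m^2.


q = k * dT / dz * 1000
= 2.35 * 41.5 / 662 * 1000
= 0.147319 * 1000
= 147.3187 mW/m^2

147.3187


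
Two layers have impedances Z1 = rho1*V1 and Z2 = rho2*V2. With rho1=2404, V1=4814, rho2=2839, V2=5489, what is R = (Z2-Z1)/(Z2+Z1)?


Z1 = 2404 * 4814 = 11572856
Z2 = 2839 * 5489 = 15583271
R = (15583271 - 11572856) / (15583271 + 11572856) = 4010415 / 27156127 = 0.1477

0.1477


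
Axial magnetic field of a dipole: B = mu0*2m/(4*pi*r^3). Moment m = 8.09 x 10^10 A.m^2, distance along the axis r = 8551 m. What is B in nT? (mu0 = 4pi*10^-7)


m = 8.09 x 10^10 = 80900000000 A.m^2
2m = 161800000000 A.m^2
r^3 = 8551^3 = 625245708151
B = (4pi*10^-7) * 161800000000 / (4*pi * 625245708151) * 1e9
= 203323.87654 / 7857069293662.92 * 1e9
= 25.8778 nT

25.8778


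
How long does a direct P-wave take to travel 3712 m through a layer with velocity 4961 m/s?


t = x / V
= 3712 / 4961
= 0.7482 s

0.7482


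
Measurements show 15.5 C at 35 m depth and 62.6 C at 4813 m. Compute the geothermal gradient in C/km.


dT = 62.6 - 15.5 = 47.1 C
dz = 4813 - 35 = 4778 m
gradient = dT/dz * 1000 = 47.1/4778 * 1000 = 9.8577 C/km

9.8577


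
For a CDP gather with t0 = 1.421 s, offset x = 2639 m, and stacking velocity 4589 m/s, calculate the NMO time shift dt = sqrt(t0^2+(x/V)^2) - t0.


x/Vnmo = 2639/4589 = 0.575071
(x/Vnmo)^2 = 0.330706
t0^2 = 2.019241
sqrt(2.019241 + 0.330706) = 1.532954
dt = 1.532954 - 1.421 = 0.111954

0.111954


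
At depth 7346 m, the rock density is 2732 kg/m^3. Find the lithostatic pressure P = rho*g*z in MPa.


P = rho * g * z / 1e6
= 2732 * 9.81 * 7346 / 1e6
= 196879558.32 / 1e6
= 196.8796 MPa

196.8796


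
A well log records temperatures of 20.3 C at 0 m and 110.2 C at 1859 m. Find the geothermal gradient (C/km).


dT = 110.2 - 20.3 = 89.9 C
dz = 1859 - 0 = 1859 m
gradient = dT/dz * 1000 = 89.9/1859 * 1000 = 48.3593 C/km

48.3593


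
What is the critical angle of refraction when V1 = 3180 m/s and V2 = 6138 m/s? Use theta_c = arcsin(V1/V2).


V1/V2 = 3180/6138 = 0.518084
theta_c = arcsin(0.518084) = 31.2038 degrees

31.2038


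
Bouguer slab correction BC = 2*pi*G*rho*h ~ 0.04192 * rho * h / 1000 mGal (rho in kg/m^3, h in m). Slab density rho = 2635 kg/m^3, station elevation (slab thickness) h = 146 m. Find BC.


BC = 0.04192 * rho * h / 1000
= 0.04192 * 2635 * 146 / 1000
= 16.127 mGal

16.127


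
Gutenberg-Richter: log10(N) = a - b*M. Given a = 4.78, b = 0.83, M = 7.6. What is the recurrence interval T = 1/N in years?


log10(N) = 4.78 - 0.83*7.6 = -1.528
N = 10^-1.528 = 0.029648
T = 1/N = 1/0.029648 = 33.7287 years

33.7287


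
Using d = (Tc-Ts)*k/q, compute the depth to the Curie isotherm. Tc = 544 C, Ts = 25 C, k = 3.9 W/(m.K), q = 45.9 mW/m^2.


T_Curie - T_surf = 544 - 25 = 519 C
Convert q to W/m^2: 45.9 mW/m^2 = 0.0459 W/m^2
d = 519 * 3.9 / 0.0459 = 44098.04 m

44098.04


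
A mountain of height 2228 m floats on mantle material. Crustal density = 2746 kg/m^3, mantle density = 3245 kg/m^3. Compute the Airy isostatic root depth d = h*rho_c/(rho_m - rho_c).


rho_m - rho_c = 3245 - 2746 = 499
d = 2228 * 2746 / 499
= 6118088 / 499
= 12260.7 m

12260.7


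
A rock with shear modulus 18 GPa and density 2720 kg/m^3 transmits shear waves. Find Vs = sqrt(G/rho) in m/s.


Convert G to Pa: G = 18e9 Pa
Compute G/rho = 18e9 / 2720 = 6617647.0588
Vs = sqrt(6617647.0588) = 2572.48 m/s

2572.48


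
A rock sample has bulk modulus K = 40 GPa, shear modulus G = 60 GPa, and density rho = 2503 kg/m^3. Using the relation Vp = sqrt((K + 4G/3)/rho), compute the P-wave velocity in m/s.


First compute the effective modulus:
K + 4G/3 = 40e9 + 4*60e9/3 = 120000000000.0 Pa
Then divide by density:
120000000000.0 / 2503 = 47942469.0372 Pa/(kg/m^3)
Take the square root:
Vp = sqrt(47942469.0372) = 6924.05 m/s

6924.05
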